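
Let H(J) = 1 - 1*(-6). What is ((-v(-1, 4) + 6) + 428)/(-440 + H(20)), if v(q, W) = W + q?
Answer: -431/433 ≈ -0.99538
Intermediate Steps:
H(J) = 7 (H(J) = 1 + 6 = 7)
((-v(-1, 4) + 6) + 428)/(-440 + H(20)) = ((-(4 - 1) + 6) + 428)/(-440 + 7) = ((-1*3 + 6) + 428)/(-433) = ((-3 + 6) + 428)*(-1/433) = (3 + 428)*(-1/433) = 431*(-1/433) = -431/433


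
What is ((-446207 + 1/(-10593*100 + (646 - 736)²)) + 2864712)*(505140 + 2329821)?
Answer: 2402471120597127013/350400 ≈ 6.8564e+12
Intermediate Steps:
((-446207 + 1/(-10593*100 + (646 - 736)²)) + 2864712)*(505140 + 2329821) = ((-446207 + 1/(-1059300 + (-90)²)) + 2864712)*2834961 = ((-446207 + 1/(-1059300 + 8100)) + 2864712)*2834961 = ((-446207 + 1/(-1051200)) + 2864712)*2834961 = ((-446207 - 1/1051200) + 2864712)*2834961 = (-469052798401/1051200 + 2864712)*2834961 = (2542332455999/1051200)*2834961 = 2402471120597127013/350400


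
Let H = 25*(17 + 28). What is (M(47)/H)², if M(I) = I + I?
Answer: 8836/1265625 ≈ 0.0069815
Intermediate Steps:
M(I) = 2*I
H = 1125 (H = 25*45 = 1125)
(M(47)/H)² = ((2*47)/1125)² = (94*(1/1125))² = (94/1125)² = 8836/1265625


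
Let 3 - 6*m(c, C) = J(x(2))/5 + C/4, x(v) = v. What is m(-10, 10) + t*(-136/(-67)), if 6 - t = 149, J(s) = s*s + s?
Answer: -1167349/4020 ≈ -290.39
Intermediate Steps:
J(s) = s + s**2 (J(s) = s**2 + s = s + s**2)
t = -143 (t = 6 - 1*149 = 6 - 149 = -143)
m(c, C) = 3/10 - C/24 (m(c, C) = 1/2 - ((2*(1 + 2))/5 + C/4)/6 = 1/2 - ((2*3)*(1/5) + C*(1/4))/6 = 1/2 - (6*(1/5) + C/4)/6 = 1/2 - (6/5 + C/4)/6 = 1/2 + (-1/5 - C/24) = 3/10 - C/24)
m(-10, 10) + t*(-136/(-67)) = (3/10 - 1/24*10) - (-19448)/(-67) = (3/10 - 5/12) - (-19448)*(-1)/67 = -7/60 - 143*136/67 = -7/60 - 19448/67 = -1167349/4020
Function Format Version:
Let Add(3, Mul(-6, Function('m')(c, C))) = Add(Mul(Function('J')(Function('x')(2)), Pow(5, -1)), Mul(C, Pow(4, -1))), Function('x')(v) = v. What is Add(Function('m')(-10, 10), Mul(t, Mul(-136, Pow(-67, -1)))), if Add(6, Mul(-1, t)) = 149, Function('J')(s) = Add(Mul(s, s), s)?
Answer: Rational(-1167349, 4020) ≈ -290.39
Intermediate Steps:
Function('J')(s) = Add(s, Pow(s, 2)) (Function('J')(s) = Add(Pow(s, 2), s) = Add(s, Pow(s, 2)))
t = -143 (t = Add(6, Mul(-1, 149)) = Add(6, -149) = -143)
Function('m')(c, C) = Add(Rational(3, 10), Mul(Rational(-1, 24), C)) (Function('m')(c, C) = Add(Rational(1, 2), Mul(Rational(-1, 6), Add(Mul(Mul(2, Add(1, 2)), Pow(5, -1)), Mul(C, Pow(4, -1))))) = Add(Rational(1, 2), Mul(Rational(-1, 6), Add(Mul(Mul(2, 3), Rational(1, 5)), Mul(C, Rational(1, 4))))) = Add(Rational(1, 2), Mul(Rational(-1, 6), Add(Mul(6, Rational(1, 5)), Mul(Rational(1, 4), C)))) = Add(Rational(1, 2), Mul(Rational(-1, 6), Add(Rational(6, 5), Mul(Rational(1, 4), C)))) = Add(Rational(1, 2), Add(Rational(-1, 5), Mul(Rational(-1, 24), C))) = Add(Rational(3, 10), Mul(Rational(-1, 24), C)))
Add(Function('m')(-10, 10), Mul(t, Mul(-136, Pow(-67, -1)))) = Add(Add(Rational(3, 10), Mul(Rational(-1, 24), 10)), Mul(-143, Mul(-136, Pow(-67, -1)))) = Add(Add(Rational(3, 10), Rational(-5, 12)), Mul(-143, Mul(-136, Rational(-1, 67)))) = Add(Rational(-7, 60), Mul(-143, Rational(136, 67))) = Add(Rational(-7, 60), Rational(-19448, 67)) = Rational(-1167349, 4020)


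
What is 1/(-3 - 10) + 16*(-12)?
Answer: -2497/13 ≈ -192.08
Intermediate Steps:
1/(-3 - 10) + 16*(-12) = 1/(-13) - 192 = -1/13 - 192 = -2497/13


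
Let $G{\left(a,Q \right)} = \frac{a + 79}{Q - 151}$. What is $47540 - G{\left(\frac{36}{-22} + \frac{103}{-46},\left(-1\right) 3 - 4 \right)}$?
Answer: $\frac{3800765933}{79948} \approx 47541.0$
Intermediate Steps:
$G{\left(a,Q \right)} = \frac{79 + a}{-151 + Q}$
$47540 - G{\left(\frac{36}{-22} + \frac{103}{-46},\left(-1\right) 3 - 4 \right)} = 47540 - \frac{79 + \left(\frac{36}{-22} + \frac{103}{-46}\right)}{-151 - 7} = 47540 - \frac{79 + \left(36 \left(- \frac{1}{22}\right) + 103 \left(- \frac{1}{46}\right)\right)}{-151 - 7} = 47540 - \frac{79 - \frac{1961}{506}}{-151 - 7} = 47540 - \frac{79 - \frac{1961}{506}}{-158} = 47540 - \left(- \frac{1}{158}\right) \frac{38013}{506} = 47540 - - \frac{38013}{79948} = 47540 + \frac{38013}{79948} = \frac{3800765933}{79948}$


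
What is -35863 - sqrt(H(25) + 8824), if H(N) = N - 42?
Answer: -35863 - sqrt(8807) ≈ -35957.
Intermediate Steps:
H(N) = -42 + N
-35863 - sqrt(H(25) + 8824) = -35863 - sqrt((-42 + 25) + 8824) = -35863 - sqrt(-17 + 8824) = -35863 - sqrt(8807)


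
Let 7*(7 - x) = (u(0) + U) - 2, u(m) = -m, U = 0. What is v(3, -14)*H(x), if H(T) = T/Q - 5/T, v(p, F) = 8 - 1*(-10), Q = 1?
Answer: 14136/119 ≈ 118.79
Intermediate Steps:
v(p, F) = 18 (v(p, F) = 8 + 10 = 18)
x = 51/7 (x = 7 - ((-1*0 + 0) - 2)/7 = 7 - ((0 + 0) - 2)/7 = 7 - (0 - 2)/7 = 7 - ⅐*(-2) = 7 + 2/7 = 51/7 ≈ 7.2857)
H(T) = T - 5/T (H(T) = T/1 - 5/T = T*1 - 5/T = T - 5/T)
v(3, -14)*H(x) = 18*(51/7 - 5/51/7) = 18*(51/7 - 5*7/51) = 18*(51/7 - 35/51) = 18*(2356/357) = 14136/119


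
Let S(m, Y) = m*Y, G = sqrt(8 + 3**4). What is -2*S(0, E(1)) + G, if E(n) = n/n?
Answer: sqrt(89) ≈ 9.4340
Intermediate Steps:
E(n) = 1
G = sqrt(89) (G = sqrt(8 + 81) = sqrt(89) ≈ 9.4340)
S(m, Y) = Y*m
-2*S(0, E(1)) + G = -2*0 + sqrt(89) = 0 + sqrt(89) = sqrt(89)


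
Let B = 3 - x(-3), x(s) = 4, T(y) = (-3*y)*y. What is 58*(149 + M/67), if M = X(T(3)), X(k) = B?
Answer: 578956/67 ≈ 8641.1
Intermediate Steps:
T(y) = -3*y**2
B = -1 (B = 3 - 1*4 = 3 - 4 = -1)
X(k) = -1
M = -1
58*(149 + M/67) = 58*(149 - 1/67) = 58*(9982/67) = 578956/67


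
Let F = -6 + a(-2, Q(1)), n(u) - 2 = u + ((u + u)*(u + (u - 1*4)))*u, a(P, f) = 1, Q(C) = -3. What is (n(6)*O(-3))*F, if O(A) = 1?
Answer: -2920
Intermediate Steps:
n(u) = 2 + u + 2*u²*(-4 + 2*u) (n(u) = 2 + (u + ((u + u)*(u + (u - 1*4)))*u) = 2 + (u + ((2*u)*(u + (u - 4)))*u) = 2 + (u + ((2*u)*(u + (-4 + u)))*u) = 2 + (u + ((2*u)*(-4 + 2*u))*u) = 2 + (u + (2*u*(-4 + 2*u))*u) = 2 + (u + 2*u²*(-4 + 2*u)) = 2 + u + 2*u²*(-4 + 2*u))
F = -5 (F = -6 + 1 = -5)
(n(6)*O(-3))*F = ((2 + 6 - 8*6² + 4*6³)*1)*(-5) = ((2 + 6 - 8*36 + 4*216)*1)*(-5) = ((2 + 6 - 288 + 864)*1)*(-5) = (584*1)*(-5) = 584*(-5) = -2920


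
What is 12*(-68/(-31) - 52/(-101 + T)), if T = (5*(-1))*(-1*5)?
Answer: 20340/589 ≈ 34.533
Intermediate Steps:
T = 25 (T = -5*(-5) = 25)
12*(-68/(-31) - 52/(-101 + T)) = 12*(-68/(-31) - 52/(-101 + 25)) = 12*(-68*(-1/31) - 52/(-76)) = 12*(68/31 - 52*(-1/76)) = 12*(68/31 + 13/19) = 12*(1695/589) = 20340/589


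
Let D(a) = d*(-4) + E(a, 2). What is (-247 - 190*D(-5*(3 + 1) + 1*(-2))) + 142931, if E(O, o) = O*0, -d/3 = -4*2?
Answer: 160924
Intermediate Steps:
d = 24 (d = -(-12)*2 = -3*(-8) = 24)
E(O, o) = 0
D(a) = -96 (D(a) = 24*(-4) + 0 = -96 + 0 = -96)
(-247 - 190*D(-5*(3 + 1) + 1*(-2))) + 142931 = (-247 - 190*(-96)) + 142931 = (-247 + 18240) + 142931 = 17993 + 142931 = 160924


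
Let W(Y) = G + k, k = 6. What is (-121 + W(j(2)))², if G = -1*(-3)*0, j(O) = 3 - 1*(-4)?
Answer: 13225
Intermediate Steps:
j(O) = 7 (j(O) = 3 + 4 = 7)
G = 0 (G = 3*0 = 0)
W(Y) = 6 (W(Y) = 0 + 6 = 6)
(-121 + W(j(2)))² = (-121 + 6)² = (-115)² = 13225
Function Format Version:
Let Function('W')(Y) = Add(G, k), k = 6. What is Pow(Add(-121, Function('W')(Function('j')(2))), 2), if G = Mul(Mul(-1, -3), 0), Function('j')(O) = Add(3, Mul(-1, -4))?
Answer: 13225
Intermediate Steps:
Function('j')(O) = 7 (Function('j')(O) = Add(3, 4) = 7)
G = 0 (G = Mul(3, 0) = 0)
Function('W')(Y) = 6 (Function('W')(Y) = Add(0, 6) = 6)
Pow(Add(-121, Function('W')(Function('j')(2))), 2) = Pow(Add(-121, 6), 2) = Pow(-115, 2) = 13225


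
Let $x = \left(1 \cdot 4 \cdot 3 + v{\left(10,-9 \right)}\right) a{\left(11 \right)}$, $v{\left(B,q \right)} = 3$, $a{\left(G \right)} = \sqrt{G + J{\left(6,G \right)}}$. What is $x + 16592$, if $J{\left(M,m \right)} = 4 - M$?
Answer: $16637$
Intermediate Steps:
$a{\left(G \right)} = \sqrt{-2 + G}$ ($a{\left(G \right)} = \sqrt{G + \left(4 - 6\right)} = \sqrt{G - 2} = \sqrt{-2 + G}$)
$x = 45$ ($x = \left(1 \cdot 4 \cdot 3 + 3\right) \sqrt{-2 + 11} = \left(4 \cdot 3 + 3\right) \sqrt{9} = \left(12 + 3\right) 3 = 15 \cdot 3 = 45$)
$x + 16592 = 45 + 16592 = 16637$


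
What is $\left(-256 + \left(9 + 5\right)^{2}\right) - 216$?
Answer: $-276$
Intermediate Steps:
$\left(-256 + \left(9 + 5\right)^{2}\right) - 216 = \left(-256 + 14^{2}\right) - 216 = \left(-256 + 196\right) - 216 = -60 - 216 = -276$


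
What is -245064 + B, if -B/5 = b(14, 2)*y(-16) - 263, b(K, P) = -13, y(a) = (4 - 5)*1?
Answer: -243814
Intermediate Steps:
y(a) = -1 (y(a) = -1*1 = -1)
B = 1250 (B = -5*(-13*(-1) - 263) = -5*(13 - 263) = -5*(-250) = 1250)
-245064 + B = -245064 + 1250 = -243814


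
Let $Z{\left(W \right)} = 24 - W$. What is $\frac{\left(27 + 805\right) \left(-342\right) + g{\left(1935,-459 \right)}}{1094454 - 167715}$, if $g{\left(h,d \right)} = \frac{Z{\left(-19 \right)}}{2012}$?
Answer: $- \frac{572502485}{1864598868} \approx -0.30704$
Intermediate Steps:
$g{\left(h,d \right)} = \frac{43}{2012}$ ($g{\left(h,d \right)} = \frac{24 - -19}{2012} = \left(24 + 19\right) \frac{1}{2012} = 43 \cdot \frac{1}{2012} = \frac{43}{2012}$)
$\frac{\left(27 + 805\right) \left(-342\right) + g{\left(1935,-459 \right)}}{1094454 - 167715} = \frac{\left(27 + 805\right) \left(-342\right) + \frac{43}{2012}}{1094454 - 167715} = \frac{832 \left(-342\right) + \frac{43}{2012}}{926739} = \left(-284544 + \frac{43}{2012}\right) \frac{1}{926739} = \left(- \frac{572502485}{2012}\right) \frac{1}{926739} = - \frac{572502485}{1864598868}$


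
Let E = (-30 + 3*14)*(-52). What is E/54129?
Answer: -208/18043 ≈ -0.011528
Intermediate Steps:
E = -624 (E = (-30 + 42)*(-52) = 12*(-52) = -624)
E/54129 = -624/54129 = -624*1/54129 = -208/18043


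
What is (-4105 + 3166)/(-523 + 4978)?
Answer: -313/1485 ≈ -0.21077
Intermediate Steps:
(-4105 + 3166)/(-523 + 4978) = -939/4455 = -939*1/4455 = -313/1485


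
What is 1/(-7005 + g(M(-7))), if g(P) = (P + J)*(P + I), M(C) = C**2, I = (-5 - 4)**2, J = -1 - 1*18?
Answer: -1/3105 ≈ -0.00032206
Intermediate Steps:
J = -19 (J = -1 - 18 = -19)
I = 81 (I = (-9)**2 = 81)
g(P) = (-19 + P)*(81 + P) (g(P) = (P - 19)*(P + 81) = (-19 + P)*(81 + P))
1/(-7005 + g(M(-7))) = 1/(-7005 + (-1539 + ((-7)**2)**2 + 62*(-7)**2)) = 1/(-7005 + (-1539 + 49**2 + 62*49)) = 1/(-7005 + (-1539 + 2401 + 3038)) = 1/(-7005 + 3900) = 1/(-3105) = -1/3105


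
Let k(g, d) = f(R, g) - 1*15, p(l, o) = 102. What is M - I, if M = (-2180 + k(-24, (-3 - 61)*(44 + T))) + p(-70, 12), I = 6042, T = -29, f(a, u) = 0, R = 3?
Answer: -8135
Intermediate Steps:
k(g, d) = -15 (k(g, d) = 0 - 1*15 = 0 - 15 = -15)
M = -2093 (M = (-2180 - 15) + 102 = -2195 + 102 = -2093)
M - I = -2093 - 1*6042 = -2093 - 6042 = -8135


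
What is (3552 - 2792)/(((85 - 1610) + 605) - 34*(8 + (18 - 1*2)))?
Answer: -95/217 ≈ -0.43779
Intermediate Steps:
(3552 - 2792)/(((85 - 1610) + 605) - 34*(8 + (18 - 1*2))) = 760/((-1525 + 605) - 34*(8 + (18 - 2))) = 760/(-920 - 34*(8 + 16)) = 760/(-920 - 34*24) = 760/(-920 - 816) = 760/(-1736) = 760*(-1/1736) = -95/217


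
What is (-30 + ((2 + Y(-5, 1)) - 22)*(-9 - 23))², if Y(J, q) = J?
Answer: 592900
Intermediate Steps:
(-30 + ((2 + Y(-5, 1)) - 22)*(-9 - 23))² = (-30 + ((2 - 5) - 22)*(-9 - 23))² = (-30 + (-3 - 22)*(-32))² = (-30 - 25*(-32))² = (-30 + 800)² = 770² = 592900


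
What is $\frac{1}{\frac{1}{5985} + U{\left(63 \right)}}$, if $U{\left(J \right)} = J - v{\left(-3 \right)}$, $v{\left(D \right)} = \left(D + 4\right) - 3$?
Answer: $\frac{5985}{389026} \approx 0.015385$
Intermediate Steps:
$v{\left(D \right)} = 1 + D$ ($v{\left(D \right)} = \left(4 + D\right) - 3 = 1 + D$)
$U{\left(J \right)} = 2 + J$ ($U{\left(J \right)} = J - \left(1 - 3\right) = J - -2 = J + 2 = 2 + J$)
$\frac{1}{\frac{1}{5985} + U{\left(63 \right)}} = \frac{1}{\frac{1}{5985} + \left(2 + 63\right)} = \frac{1}{\frac{1}{5985} + 65} = \frac{1}{\frac{389026}{5985}} = \frac{5985}{389026}$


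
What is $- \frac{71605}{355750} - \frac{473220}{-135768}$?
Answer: $\frac{660943114}{201247775} \approx 3.2842$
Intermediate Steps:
$- \frac{71605}{355750} - \frac{473220}{-135768} = \left(-71605\right) \frac{1}{355750} - - \frac{39435}{11314} = - \frac{14321}{71150} + \frac{39435}{11314} = \frac{660943114}{201247775}$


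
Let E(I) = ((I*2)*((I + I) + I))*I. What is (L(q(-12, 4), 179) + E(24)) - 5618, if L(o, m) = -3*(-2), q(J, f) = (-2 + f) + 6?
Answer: 77332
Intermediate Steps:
q(J, f) = 4 + f
L(o, m) = 6
E(I) = 6*I³ (E(I) = ((2*I)*(2*I + I))*I = ((2*I)*(3*I))*I = (6*I²)*I = 6*I³)
(L(q(-12, 4), 179) + E(24)) - 5618 = (6 + 6*24³) - 5618 = (6 + 6*13824) - 5618 = (6 + 82944) - 5618 = 82950 - 5618 = 77332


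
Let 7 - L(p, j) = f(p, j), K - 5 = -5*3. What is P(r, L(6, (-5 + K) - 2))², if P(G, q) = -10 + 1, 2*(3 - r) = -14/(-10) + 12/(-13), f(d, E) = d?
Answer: 81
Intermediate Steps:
K = -10 (K = 5 - 5*3 = 5 - 15 = -10)
L(p, j) = 7 - p
r = 359/130 (r = 3 - (-14/(-10) + 12/(-13))/2 = 3 - (-14*(-⅒) + 12*(-1/13))/2 = 3 - (7/5 - 12/13)/2 = 3 - ½*31/65 = 3 - 31/130 = 359/130 ≈ 2.7615)
P(G, q) = -9
P(r, L(6, (-5 + K) - 2))² = (-9)² = 81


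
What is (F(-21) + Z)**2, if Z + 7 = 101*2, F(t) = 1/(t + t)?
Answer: 67059721/1764 ≈ 38016.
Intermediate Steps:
F(t) = 1/(2*t)
Z = 195 (Z = -7 + 101*2 = -7 + 202 = 195)
(F(-21) + Z)**2 = ((1/2)/(-21) + 195)**2 = ((1/2)*(-1/21) + 195)**2 = (-1/42 + 195)**2 = (8189/42)**2 = 67059721/1764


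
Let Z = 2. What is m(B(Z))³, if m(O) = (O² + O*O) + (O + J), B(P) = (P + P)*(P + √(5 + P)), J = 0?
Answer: 178381440 + 67421376*√7 ≈ 3.5676e+8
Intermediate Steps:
B(P) = 2*P*(P + √(5 + P)) (B(P) = (2*P)*(P + √(5 + P)) = 2*P*(P + √(5 + P)))
m(O) = O + 2*O² (m(O) = (O² + O*O) + (O + 0) = (O² + O²) + O = 2*O² + O = O + 2*O²)
m(B(Z))³ = ((2*2*(2 + √(5 + 2)))*(1 + 2*(2*2*(2 + √(5 + 2)))))³ = ((2*2*(2 + √7))*(1 + 2*(2*2*(2 + √7))))³ = ((8 + 4*√7)*(1 + 2*(8 + 4*√7)))³ = ((8 + 4*√7)*(1 + (16 + 8*√7)))³ = ((8 + 4*√7)*(17 + 8*√7))³ = (8 + 4*√7)³*(17 + 8*√7)³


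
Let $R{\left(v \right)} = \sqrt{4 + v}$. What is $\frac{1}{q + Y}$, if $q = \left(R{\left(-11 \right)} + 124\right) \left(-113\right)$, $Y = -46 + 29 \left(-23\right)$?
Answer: $\frac{i}{- 14725 i + 113 \sqrt{7}} \approx -6.7884 \cdot 10^{-5} + 1.3783 \cdot 10^{-6} i$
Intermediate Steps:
$Y = -713$ ($Y = -46 - 667 = -713$)
$q = -14012 - 113 i \sqrt{7}$ ($q = \left(\sqrt{4 - 11} + 124\right) \left(-113\right) = \left(\sqrt{-7} + 124\right) \left(-113\right) = \left(i \sqrt{7} + 124\right) \left(-113\right) = \left(124 + i \sqrt{7}\right) \left(-113\right) = -14012 - 113 i \sqrt{7} \approx -14012.0 - 298.97 i$)
$\frac{1}{q + Y} = \frac{1}{\left(-14012 - 113 i \sqrt{7}\right) - 713} = \frac{1}{-14725 - 113 i \sqrt{7}}$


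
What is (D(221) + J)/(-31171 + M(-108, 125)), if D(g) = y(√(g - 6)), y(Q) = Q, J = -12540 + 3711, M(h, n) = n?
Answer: 8829/31046 - √215/31046 ≈ 0.28391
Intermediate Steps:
J = -8829
D(g) = √(-6 + g) (D(g) = √(g - 6) = √(-6 + g))
(D(221) + J)/(-31171 + M(-108, 125)) = (√(-6 + 221) - 8829)/(-31171 + 125) = (√215 - 8829)/(-31046) = (-8829 + √215)*(-1/31046) = 8829/31046 - √215/31046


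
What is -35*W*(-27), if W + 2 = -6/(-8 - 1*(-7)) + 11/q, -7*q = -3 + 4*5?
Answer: -8505/17 ≈ -500.29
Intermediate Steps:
q = -17/7 (q = -(-3 + 4*5)/7 = -(-3 + 20)/7 = -⅐*17 = -17/7 ≈ -2.4286)
W = -9/17 (W = -2 + (-6/(-8 - 1*(-7)) + 11/(-17/7)) = -2 + (-6/(-8 + 7) + 11*(-7/17)) = -2 + (-6/(-1) - 77/17) = -2 + (-6*(-1) - 77/17) = -2 + (6 - 77/17) = -2 + 25/17 = -9/17 ≈ -0.52941)
-35*W*(-27) = -35*(-9/17)*(-27) = (315/17)*(-27) = -8505/17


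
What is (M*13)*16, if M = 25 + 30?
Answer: 11440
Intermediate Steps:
M = 55
(M*13)*16 = (55*13)*16 = 715*16 = 11440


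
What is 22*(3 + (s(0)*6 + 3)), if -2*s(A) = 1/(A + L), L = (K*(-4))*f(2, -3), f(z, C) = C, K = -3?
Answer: 803/6 ≈ 133.83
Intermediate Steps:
L = -36 (L = -3*(-4)*(-3) = 12*(-3) = -36)
s(A) = -1/(2*(-36 + A)) (s(A) = -1/(2*(A - 36)) = -1/(2*(-36 + A)))
22*(3 + (s(0)*6 + 3)) = 22*(3 + (-1/(-72 + 2*0)*6 + 3)) = 22*(3 + (-1/(-72 + 0)*6 + 3)) = 22*(3 + (-1/(-72)*6 + 3)) = 22*(3 + (-1*(-1/72)*6 + 3)) = 22*(3 + ((1/72)*6 + 3)) = 22*(3 + (1/12 + 3)) = 22*(3 + 37/12) = 22*(73/12) = 803/6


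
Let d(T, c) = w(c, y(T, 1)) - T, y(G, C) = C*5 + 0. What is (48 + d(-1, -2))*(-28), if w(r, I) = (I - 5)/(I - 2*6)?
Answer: -1372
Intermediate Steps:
y(G, C) = 5*C (y(G, C) = 5*C + 0 = 5*C)
w(r, I) = (-5 + I)/(-12 + I) (w(r, I) = (-5 + I)/(I - 12) = (-5 + I)/(-12 + I))
d(T, c) = -T (d(T, c) = (-5 + 5*1)/(-12 + 5*1) - T = (-5 + 5)/(-12 + 5) - T = 0/(-7) - T = -⅐*0 - T = 0 - T = -T)
(48 + d(-1, -2))*(-28) = (48 - 1*(-1))*(-28) = (48 + 1)*(-28) = 49*(-28) = -1372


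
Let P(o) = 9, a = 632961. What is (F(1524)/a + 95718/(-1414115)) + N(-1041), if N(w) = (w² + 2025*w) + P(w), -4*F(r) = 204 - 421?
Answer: -523920838956181591/511474082580 ≈ -1.0243e+6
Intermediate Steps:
F(r) = 217/4 (F(r) = -(204 - 421)/4 = -¼*(-217) = 217/4)
N(w) = 9 + w² + 2025*w (N(w) = (w² + 2025*w) + 9 = 9 + w² + 2025*w)
(F(1524)/a + 95718/(-1414115)) + N(-1041) = ((217/4)/632961 + 95718/(-1414115)) + (9 + (-1041)² + 2025*(-1041)) = ((217/4)*(1/632961) + 95718*(-1/1414115)) + (9 + 1083681 - 2108025) = (31/361692 - 95718/1414115) - 1024335 = -34576597291/511474082580 - 1024335 = -523920838956181591/511474082580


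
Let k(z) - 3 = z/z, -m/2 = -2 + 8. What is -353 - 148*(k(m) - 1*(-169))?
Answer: -25957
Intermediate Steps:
m = -12 (m = -2*(-2 + 8) = -2*6 = -12)
k(z) = 4 (k(z) = 3 + z/z = 3 + 1 = 4)
-353 - 148*(k(m) - 1*(-169)) = -353 - 148*(4 - 1*(-169)) = -353 - 148*(4 + 169) = -353 - 148*173 = -353 - 25604 = -25957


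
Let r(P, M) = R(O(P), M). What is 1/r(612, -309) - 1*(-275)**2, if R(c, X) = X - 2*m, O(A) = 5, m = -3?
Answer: -22914376/303 ≈ -75625.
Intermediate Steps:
R(c, X) = 6 + X (R(c, X) = X - 2*(-3) = X + 6 = 6 + X)
r(P, M) = 6 + M
1/r(612, -309) - 1*(-275)**2 = 1/(6 - 309) - 1*(-275)**2 = 1/(-303) - 1*75625 = -1/303 - 75625 = -22914376/303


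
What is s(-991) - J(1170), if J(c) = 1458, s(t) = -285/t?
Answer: -1444593/991 ≈ -1457.7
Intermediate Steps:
s(-991) - J(1170) = -285/(-991) - 1*1458 = -285*(-1/991) - 1458 = 285/991 - 1458 = -1444593/991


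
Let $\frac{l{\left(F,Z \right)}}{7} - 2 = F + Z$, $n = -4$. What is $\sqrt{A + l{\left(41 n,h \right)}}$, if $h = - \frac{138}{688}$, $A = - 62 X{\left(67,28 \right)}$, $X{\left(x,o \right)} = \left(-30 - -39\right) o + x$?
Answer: $\frac{i \sqrt{618702146}}{172} \approx 144.61 i$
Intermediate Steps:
$X{\left(x,o \right)} = x + 9 o$ ($X{\left(x,o \right)} = \left(-30 + 39\right) o + x = 9 o + x = x + 9 o$)
$A = -19778$ ($A = - 62 \left(67 + 9 \cdot 28\right) = - 62 \left(67 + 252\right) = \left(-62\right) 319 = -19778$)
$h = - \frac{69}{344}$ ($h = \left(-138\right) \frac{1}{688} = - \frac{69}{344} \approx -0.20058$)
$l{\left(F,Z \right)} = 14 + 7 F + 7 Z$ ($l{\left(F,Z \right)} = 14 + 7 \left(F + Z\right) = 14 + \left(7 F + 7 Z\right) = 14 + 7 F + 7 Z$)
$\sqrt{A + l{\left(41 n,h \right)}} = \sqrt{-19778 + \left(14 + 7 \cdot 41 \left(-4\right) + 7 \left(- \frac{69}{344}\right)\right)} = \sqrt{-19778 + \left(14 + 7 \left(-164\right) - \frac{483}{344}\right)} = \sqrt{-19778 - \frac{390579}{344}} = \sqrt{- \frac{7194211}{344}} = \frac{i \sqrt{618702146}}{172}$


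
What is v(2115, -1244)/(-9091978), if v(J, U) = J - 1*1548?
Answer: -81/1298854 ≈ -6.2363e-5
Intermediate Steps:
v(J, U) = -1548 + J (v(J, U) = J - 1548 = -1548 + J)
v(2115, -1244)/(-9091978) = (-1548 + 2115)/(-9091978) = 567*(-1/9091978) = -81/1298854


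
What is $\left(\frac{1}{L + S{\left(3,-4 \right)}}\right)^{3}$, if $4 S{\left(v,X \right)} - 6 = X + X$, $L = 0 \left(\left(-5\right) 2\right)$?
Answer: $-8$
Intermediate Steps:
$L = 0$ ($L = 0 \left(-10\right) = 0$)
$S{\left(v,X \right)} = \frac{3}{2} + \frac{X}{2}$ ($S{\left(v,X \right)} = \frac{3}{2} + \frac{X + X}{4} = \frac{3}{2} + \frac{2 X}{4} = \frac{3}{2} + \frac{X}{2}$)
$\left(\frac{1}{L + S{\left(3,-4 \right)}}\right)^{3} = \left(\frac{1}{0 + \left(\frac{3}{2} + \frac{1}{2} \left(-4\right)\right)}\right)^{3} = \left(\frac{1}{0 + \left(\frac{3}{2} - 2\right)}\right)^{3} = \left(\frac{1}{0 - \frac{1}{2}}\right)^{3} = \left(\frac{1}{- \frac{1}{2}}\right)^{3} = \left(-2\right)^{3} = -8$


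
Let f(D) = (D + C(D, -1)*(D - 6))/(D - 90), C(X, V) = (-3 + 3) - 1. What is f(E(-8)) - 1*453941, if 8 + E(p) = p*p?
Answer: -7717000/17 ≈ -4.5394e+5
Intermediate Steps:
C(X, V) = -1 (C(X, V) = 0 - 1 = -1)
E(p) = -8 + p**2 (E(p) = -8 + p*p = -8 + p**2)
f(D) = 6/(-90 + D) (f(D) = (D - (D - 6))/(D - 90) = (D - (-6 + D))/(-90 + D) = (D + (6 - D))/(-90 + D) = 6/(-90 + D))
f(E(-8)) - 1*453941 = 6/(-90 + (-8 + (-8)**2)) - 1*453941 = 6/(-90 + (-8 + 64)) - 453941 = 6/(-90 + 56) - 453941 = 6/(-34) - 453941 = 6*(-1/34) - 453941 = -3/17 - 453941 = -7717000/17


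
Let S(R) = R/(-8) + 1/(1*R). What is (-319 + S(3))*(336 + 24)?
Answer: -114855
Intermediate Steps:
S(R) = 1/R - R/8 (S(R) = R*(-⅛) + 1/R = -R/8 + 1/R = 1/R - R/8)
(-319 + S(3))*(336 + 24) = (-319 + (1/3 - ⅛*3))*(336 + 24) = (-319 + (⅓ - 3/8))*360 = (-319 - 1/24)*360 = -7657/24*360 = -114855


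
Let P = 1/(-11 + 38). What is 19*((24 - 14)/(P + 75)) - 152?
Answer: -151411/1013 ≈ -149.47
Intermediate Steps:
P = 1/27 ≈ 0.037037
19*((24 - 14)/(P + 75)) - 152 = 19*((24 - 14)/(1/27 + 75)) - 152 = 19*(10/(2026/27)) - 152 = 19*(10*(27/2026)) - 152 = 19*(135/1013) - 152 = 2565/1013 - 152 = -151411/1013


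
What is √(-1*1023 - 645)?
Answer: 2*I*√417 ≈ 40.841*I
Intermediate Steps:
√(-1*1023 - 645) = √(-1023 - 645) = √(-1668) = 2*I*√417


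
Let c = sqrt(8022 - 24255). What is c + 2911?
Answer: 2911 + I*sqrt(16233) ≈ 2911.0 + 127.41*I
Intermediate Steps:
c = I*sqrt(16233) (c = sqrt(-16233) = I*sqrt(16233) ≈ 127.41*I)
c + 2911 = I*sqrt(16233) + 2911 = 2911 + I*sqrt(16233)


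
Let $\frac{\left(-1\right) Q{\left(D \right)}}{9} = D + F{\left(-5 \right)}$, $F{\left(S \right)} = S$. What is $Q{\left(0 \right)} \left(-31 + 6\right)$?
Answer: $-1125$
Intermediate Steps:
$Q{\left(D \right)} = 45 - 9 D$ ($Q{\left(D \right)} = - 9 \left(D - 5\right) = - 9 \left(-5 + D\right) = 45 - 9 D$)
$Q{\left(0 \right)} \left(-31 + 6\right) = \left(45 - 0\right) \left(-31 + 6\right) = \left(45 + 0\right) \left(-25\right) = 45 \left(-25\right) = -1125$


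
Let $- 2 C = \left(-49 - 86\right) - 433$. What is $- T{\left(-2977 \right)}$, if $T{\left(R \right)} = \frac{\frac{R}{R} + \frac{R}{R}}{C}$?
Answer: $- \frac{1}{142} \approx -0.0070423$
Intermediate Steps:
$C = 284$ ($C = - \frac{\left(-49 - 86\right) - 433}{2} = - \frac{-135 - 433}{2} = \left(- \frac{1}{2}\right) \left(-568\right) = 284$)
$T{\left(R \right)} = \frac{1}{142}$ ($T{\left(R \right)} = \frac{\frac{R}{R} + \frac{R}{R}}{284} = \left(1 + 1\right) \frac{1}{284} = 2 \cdot \frac{1}{284} = \frac{1}{142}$)
$- T{\left(-2977 \right)} = \left(-1\right) \frac{1}{142} = - \frac{1}{142}$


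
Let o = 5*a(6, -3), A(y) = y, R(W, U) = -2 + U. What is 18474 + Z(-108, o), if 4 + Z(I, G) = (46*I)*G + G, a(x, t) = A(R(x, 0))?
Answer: 68140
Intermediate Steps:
a(x, t) = -2 (a(x, t) = -2 + 0 = -2)
o = -10 (o = 5*(-2) = -10)
Z(I, G) = -4 + G + 46*G*I (Z(I, G) = -4 + ((46*I)*G + G) = -4 + (46*G*I + G) = -4 + (G + 46*G*I) = -4 + G + 46*G*I)
18474 + Z(-108, o) = 18474 + (-4 - 10 + 46*(-10)*(-108)) = 18474 + (-4 - 10 + 49680) = 18474 + 49666 = 68140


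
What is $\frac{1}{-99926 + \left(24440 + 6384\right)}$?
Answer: $- \frac{1}{69102} \approx -1.4471 \cdot 10^{-5}$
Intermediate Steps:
$\frac{1}{-99926 + \left(24440 + 6384\right)} = \frac{1}{-99926 + 30824} = \frac{1}{-69102} = - \frac{1}{69102}$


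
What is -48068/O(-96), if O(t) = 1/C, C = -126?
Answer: 6056568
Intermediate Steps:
O(t) = -1/126 (O(t) = 1/(-126) = -1/126)
-48068/O(-96) = -48068/(-1/126) = -48068*(-126) = 6056568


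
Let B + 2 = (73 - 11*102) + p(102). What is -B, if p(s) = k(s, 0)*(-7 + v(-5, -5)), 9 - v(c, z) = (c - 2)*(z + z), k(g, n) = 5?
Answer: 1391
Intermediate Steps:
v(c, z) = 9 - 2*z*(-2 + c) (v(c, z) = 9 - (c - 2)*(z + z) = 9 - (-2 + c)*2*z = 9 - 2*z*(-2 + c))
p(s) = -340 (p(s) = 5*(-7 + (9 + 4*(-5) - 2*(-5)*(-5))) = 5*(-7 + (9 - 20 - 50)) = 5*(-7 - 61) = 5*(-68) = -340)
B = -1391 (B = -2 + ((73 - 11*102) - 340) = -2 + ((73 - 1122) - 340) = -2 + (-1049 - 340) = -2 - 1389 = -1391)
-B = -1*(-1391) = 1391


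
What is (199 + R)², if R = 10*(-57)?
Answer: 137641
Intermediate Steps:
R = -570
(199 + R)² = (199 - 570)² = (-371)² = 137641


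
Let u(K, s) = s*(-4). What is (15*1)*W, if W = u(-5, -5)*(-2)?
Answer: -600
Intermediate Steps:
u(K, s) = -4*s
W = -40 (W = -4*(-5)*(-2) = 20*(-2) = -40)
(15*1)*W = (15*1)*(-40) = 15*(-40) = -600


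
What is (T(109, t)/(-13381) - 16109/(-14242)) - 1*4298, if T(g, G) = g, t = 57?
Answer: -818865322045/190572202 ≈ -4296.9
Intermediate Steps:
(T(109, t)/(-13381) - 16109/(-14242)) - 1*4298 = (109/(-13381) - 16109/(-14242)) - 1*4298 = (109*(-1/13381) - 16109*(-1/14242)) - 4298 = (-109/13381 + 16109/14242) - 4298 = 214002151/190572202 - 4298 = -818865322045/190572202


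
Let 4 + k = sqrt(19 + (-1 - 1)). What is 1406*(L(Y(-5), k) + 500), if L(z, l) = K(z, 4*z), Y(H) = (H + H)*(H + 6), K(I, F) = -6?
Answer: 694564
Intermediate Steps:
k = -4 + sqrt(17) (k = -4 + sqrt(19 + (-1 - 1)) = -4 + sqrt(19 - 2) = -4 + sqrt(17) ≈ 0.12311)
Y(H) = 2*H*(6 + H) (Y(H) = (2*H)*(6 + H) = 2*H*(6 + H))
L(z, l) = -6
1406*(L(Y(-5), k) + 500) = 1406*(-6 + 500) = 1406*494 = 694564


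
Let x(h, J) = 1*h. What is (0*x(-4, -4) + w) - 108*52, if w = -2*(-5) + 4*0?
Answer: -5606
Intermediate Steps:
w = 10 (w = 10 + 0 = 10)
x(h, J) = h
(0*x(-4, -4) + w) - 108*52 = (0*(-4) + 10) - 108*52 = (0 + 10) - 5616 = 10 - 5616 = -5606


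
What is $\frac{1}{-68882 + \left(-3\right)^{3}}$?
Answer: $- \frac{1}{68909} \approx -1.4512 \cdot 10^{-5}$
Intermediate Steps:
$\frac{1}{-68882 + \left(-3\right)^{3}} = \frac{1}{-68882 - 27} = \frac{1}{-68909} = - \frac{1}{68909}$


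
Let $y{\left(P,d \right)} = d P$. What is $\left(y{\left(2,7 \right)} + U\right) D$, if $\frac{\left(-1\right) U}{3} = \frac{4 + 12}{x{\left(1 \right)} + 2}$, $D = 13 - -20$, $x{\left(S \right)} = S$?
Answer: $-66$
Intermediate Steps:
$D = 33$ ($D = 13 + 20 = 33$)
$y{\left(P,d \right)} = P d$
$U = -16$ ($U = - 3 \frac{4 + 12}{1 + 2} = - 3 \cdot \frac{16}{3} = - 3 \cdot 16 \cdot \frac{1}{3} = \left(-3\right) \frac{16}{3} = -16$)
$\left(y{\left(2,7 \right)} + U\right) D = \left(2 \cdot 7 - 16\right) 33 = \left(14 - 16\right) 33 = \left(-2\right) 33 = -66$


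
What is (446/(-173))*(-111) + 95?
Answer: 65941/173 ≈ 381.16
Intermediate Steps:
(446/(-173))*(-111) + 95 = (446*(-1/173))*(-111) + 95 = -446/173*(-111) + 95 = 49506/173 + 95 = 65941/173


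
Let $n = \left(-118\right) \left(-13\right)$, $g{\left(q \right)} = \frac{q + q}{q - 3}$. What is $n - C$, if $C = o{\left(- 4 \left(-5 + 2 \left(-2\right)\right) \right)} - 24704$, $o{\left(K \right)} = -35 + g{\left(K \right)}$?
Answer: $\frac{288979}{11} \approx 26271.0$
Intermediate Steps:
$g{\left(q \right)} = \frac{2 q}{-3 + q}$
$o{\left(K \right)} = -35 + \frac{2 K}{-3 + K}$
$n = 1534$
$C = - \frac{272105}{11}$ ($C = \frac{3 \left(35 - 11 \left(- 4 \left(-5 + 2 \left(-2\right)\right)\right)\right)}{-3 - 4 \left(-5 + 2 \left(-2\right)\right)} - 24704 = \frac{3 \left(35 - 11 \left(- 4 \left(-5 - 4\right)\right)\right)}{-3 - 4 \left(-5 - 4\right)} - 24704 = \frac{3 \left(35 - 11 \left(\left(-4\right) \left(-9\right)\right)\right)}{-3 - -36} - 24704 = \frac{3 \left(35 - 396\right)}{-3 + 36} - 24704 = \frac{3 \left(35 - 396\right)}{33} - 24704 = 3 \cdot \frac{1}{33} \left(-361\right) - 24704 = - \frac{361}{11} - 24704 = - \frac{272105}{11} \approx -24737.0$)
$n - C = 1534 - - \frac{272105}{11} = 1534 + \frac{272105}{11} = \frac{288979}{11}$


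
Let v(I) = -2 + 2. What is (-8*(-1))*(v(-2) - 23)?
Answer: -184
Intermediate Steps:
v(I) = 0
(-8*(-1))*(v(-2) - 23) = (-8*(-1))*(0 - 23) = 8*(-23) = -184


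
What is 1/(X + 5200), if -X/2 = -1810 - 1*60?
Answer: 1/8940 ≈ 0.00011186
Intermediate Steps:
X = 3740 (X = -2*(-1810 - 1*60) = -2*(-1810 - 60) = -2*(-1870) = 3740)
1/(X + 5200) = 1/(3740 + 5200) = 1/8940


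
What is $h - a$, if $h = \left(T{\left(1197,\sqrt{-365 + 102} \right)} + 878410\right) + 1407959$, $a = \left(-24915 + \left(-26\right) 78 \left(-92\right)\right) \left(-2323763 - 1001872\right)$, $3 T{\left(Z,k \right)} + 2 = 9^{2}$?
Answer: $\frac{1612883298391}{3} \approx 5.3763 \cdot 10^{11}$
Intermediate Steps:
$T{\left(Z,k \right)} = \frac{79}{3}$ ($T{\left(Z,k \right)} = - \frac{2}{3} + \frac{9^{2}}{3} = - \frac{2}{3} + \frac{1}{3} \cdot 81 = - \frac{2}{3} + 27 = \frac{79}{3}$)
$a = -537625479735$ ($a = \left(-24915 - -186576\right) \left(-3325635\right) = \left(-24915 + 186576\right) \left(-3325635\right) = 161661 \left(-3325635\right) = -537625479735$)
$h = \frac{6859186}{3}$ ($h = \left(\frac{79}{3} + 878410\right) + 1407959 = \frac{2635309}{3} + 1407959 = \frac{6859186}{3} \approx 2.2864 \cdot 10^{6}$)
$h - a = \frac{6859186}{3} - -537625479735 = \frac{6859186}{3} + 537625479735 = \frac{1612883298391}{3}$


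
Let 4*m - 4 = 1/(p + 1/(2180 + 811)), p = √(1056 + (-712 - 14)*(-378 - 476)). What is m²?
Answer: 493915660302214623993492685/493915610730259094262526096 + 198819603043134066045*√155265/123478902682564773565631524 ≈ 1.0006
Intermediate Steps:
p = 2*√155265 (p = √(1056 - 726*(-854)) = √(1056 + 620004) = √621060 = 2*√155265 ≈ 788.07)
m = 1 + 1/(4*(1/2991 + 2*√155265)) (m = 1 + 1/(4*(2*√155265 + 1/(2180 + 811))) = 1 + 1/(4*(2*√155265 + 1/2991)) = 1 + 1/(4*(1/2991 + 2*√155265)) ≈ 1.0003)
m² = (22224212260445/22224212263436 + 8946081*√155265/11112106131718)²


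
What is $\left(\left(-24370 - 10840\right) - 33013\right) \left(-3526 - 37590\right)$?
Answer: $2805056868$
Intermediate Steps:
$\left(\left(-24370 - 10840\right) - 33013\right) \left(-3526 - 37590\right) = \left(-35210 - 33013\right) \left(-41116\right) = \left(-68223\right) \left(-41116\right) = 2805056868$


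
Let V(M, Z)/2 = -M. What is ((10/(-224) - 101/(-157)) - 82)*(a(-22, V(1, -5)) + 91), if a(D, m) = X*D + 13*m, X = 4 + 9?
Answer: 316330781/17584 ≈ 17990.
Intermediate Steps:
X = 13
V(M, Z) = -2*M (V(M, Z) = 2*(-M) = -2*M)
a(D, m) = 13*D + 13*m
((10/(-224) - 101/(-157)) - 82)*(a(-22, V(1, -5)) + 91) = ((10/(-224) - 101/(-157)) - 82)*((13*(-22) + 13*(-2*1)) + 91) = ((10*(-1/224) - 101*(-1/157)) - 82)*((-286 + 13*(-2)) + 91) = ((-5/112 + 101/157) - 82)*((-286 - 26) + 91) = (10527/17584 - 82)*(-312 + 91) = -1431361/17584*(-221) = 316330781/17584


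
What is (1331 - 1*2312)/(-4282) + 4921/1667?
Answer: 22707049/7138094 ≈ 3.1811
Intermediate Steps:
(1331 - 1*2312)/(-4282) + 4921/1667 = (1331 - 2312)*(-1/4282) + 4921*(1/1667) = -981*(-1/4282) + 4921/1667 = 981/4282 + 4921/1667 = 22707049/7138094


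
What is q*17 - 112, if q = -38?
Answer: -758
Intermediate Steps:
q*17 - 112 = -38*17 - 112 = -646 - 112 = -758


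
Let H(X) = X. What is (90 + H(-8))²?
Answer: 6724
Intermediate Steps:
(90 + H(-8))² = (90 - 8)² = 82² = 6724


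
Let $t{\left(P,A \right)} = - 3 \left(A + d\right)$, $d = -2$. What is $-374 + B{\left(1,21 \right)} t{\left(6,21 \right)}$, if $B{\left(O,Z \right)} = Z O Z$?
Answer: $-25511$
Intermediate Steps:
$t{\left(P,A \right)} = 6 - 3 A$ ($t{\left(P,A \right)} = - 3 \left(A - 2\right) = - 3 \left(-2 + A\right) = 6 - 3 A$)
$B{\left(O,Z \right)} = O Z^{2}$ ($B{\left(O,Z \right)} = O Z Z = O Z^{2}$)
$-374 + B{\left(1,21 \right)} t{\left(6,21 \right)} = -374 + 1 \cdot 21^{2} \left(6 - 63\right) = -374 + 1 \cdot 441 \left(6 - 63\right) = -374 + 441 \left(-57\right) = -374 - 25137 = -25511$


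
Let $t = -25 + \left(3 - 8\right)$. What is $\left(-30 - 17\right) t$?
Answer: $1410$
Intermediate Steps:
$t = -30$ ($t = -25 - 5 = -30$)
$\left(-30 - 17\right) t = \left(-30 - 17\right) \left(-30\right) = \left(-47\right) \left(-30\right) = 1410$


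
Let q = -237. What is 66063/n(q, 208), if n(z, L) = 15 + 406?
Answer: 66063/421 ≈ 156.92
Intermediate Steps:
n(z, L) = 421
66063/n(q, 208) = 66063/421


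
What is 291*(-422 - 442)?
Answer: -251424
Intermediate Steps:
291*(-422 - 442) = 291*(-864) = -251424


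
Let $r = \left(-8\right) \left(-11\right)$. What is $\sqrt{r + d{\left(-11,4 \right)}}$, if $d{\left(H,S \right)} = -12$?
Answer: $2 \sqrt{19} \approx 8.7178$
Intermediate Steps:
$r = 88$
$\sqrt{r + d{\left(-11,4 \right)}} = \sqrt{88 - 12} = \sqrt{76} = 2 \sqrt{19}$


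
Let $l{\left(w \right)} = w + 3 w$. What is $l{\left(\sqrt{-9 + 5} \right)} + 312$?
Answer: $312 + 8 i \approx 312.0 + 8.0 i$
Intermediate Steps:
$l{\left(w \right)} = 4 w$
$l{\left(\sqrt{-9 + 5} \right)} + 312 = 4 \sqrt{-9 + 5} + 312 = 4 \sqrt{-4} + 312 = 4 \cdot 2 i + 312 = 8 i + 312 = 312 + 8 i$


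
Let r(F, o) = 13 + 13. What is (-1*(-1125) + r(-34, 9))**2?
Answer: 1324801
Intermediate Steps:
r(F, o) = 26
(-1*(-1125) + r(-34, 9))**2 = (-1*(-1125) + 26)**2 = (1125 + 26)**2 = 1151**2 = 1324801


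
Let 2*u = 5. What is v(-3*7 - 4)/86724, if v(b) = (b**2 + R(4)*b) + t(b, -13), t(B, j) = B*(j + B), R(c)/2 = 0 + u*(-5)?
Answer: 50/1971 ≈ 0.025368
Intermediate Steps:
u = 5/2 (u = (1/2)*5 = 5/2 ≈ 2.5000)
R(c) = -25 (R(c) = 2*(0 + (5/2)*(-5)) = 2*(0 - 25/2) = 2*(-25/2) = -25)
t(B, j) = B*(B + j)
v(b) = b**2 - 25*b + b*(-13 + b) (v(b) = (b**2 - 25*b) + b*(b - 13) = (b**2 - 25*b) + b*(-13 + b) = b**2 - 25*b + b*(-13 + b))
v(-3*7 - 4)/86724 = (2*(-3*7 - 4)*(-19 + (-3*7 - 4)))/86724 = (2*(-21 - 4)*(-19 + (-21 - 4)))*(1/86724) = (2*(-25)*(-19 - 25))*(1/86724) = (2*(-25)*(-44))*(1/86724) = 2200*(1/86724) = 50/1971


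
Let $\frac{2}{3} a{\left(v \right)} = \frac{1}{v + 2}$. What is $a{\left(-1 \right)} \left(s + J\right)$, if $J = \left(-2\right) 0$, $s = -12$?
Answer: $-18$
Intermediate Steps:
$J = 0$
$a{\left(v \right)} = \frac{3}{2 \left(2 + v\right)}$ ($a{\left(v \right)} = \frac{3}{2 \left(v + 2\right)} = \frac{3}{2 \left(2 + v\right)}$)
$a{\left(-1 \right)} \left(s + J\right) = \frac{3}{2 \left(2 - 1\right)} \left(-12 + 0\right) = \frac{3}{2 \cdot 1} \left(-12\right) = \frac{3}{2} \cdot 1 \left(-12\right) = \frac{3}{2} \left(-12\right) = -18$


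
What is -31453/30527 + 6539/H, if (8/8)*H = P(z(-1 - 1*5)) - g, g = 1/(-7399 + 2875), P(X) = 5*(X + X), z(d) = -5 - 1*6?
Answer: -918715263239/15191425753 ≈ -60.476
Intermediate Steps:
z(d) = -11 (z(d) = -5 - 6 = -11)
P(X) = 10*X (P(X) = 5*(2*X) = 10*X)
g = -1/4524 (g = 1/(-4524) = -1/4524 ≈ -0.00022104)
H = -497639/4524 (H = 10*(-11) - 1*(-1/4524) = -110 + 1/4524 = -497639/4524 ≈ -110.00)
-31453/30527 + 6539/H = -31453/30527 + 6539/(-497639/4524) = -31453*1/30527 + 6539*(-4524/497639) = -31453/30527 - 29582436/497639 = -918715263239/15191425753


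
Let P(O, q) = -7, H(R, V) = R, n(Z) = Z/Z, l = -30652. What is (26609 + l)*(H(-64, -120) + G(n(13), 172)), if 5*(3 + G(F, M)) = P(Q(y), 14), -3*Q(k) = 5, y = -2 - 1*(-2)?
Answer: 1382706/5 ≈ 2.7654e+5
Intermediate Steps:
y = 0 (y = -2 + 2 = 0)
Q(k) = -5/3 (Q(k) = -⅓*5 = -5/3)
n(Z) = 1
G(F, M) = -22/5 (G(F, M) = -3 + (⅕)*(-7) = -3 - 7/5 = -22/5)
(26609 + l)*(H(-64, -120) + G(n(13), 172)) = (26609 - 30652)*(-64 - 22/5) = -4043*(-342/5) = 1382706/5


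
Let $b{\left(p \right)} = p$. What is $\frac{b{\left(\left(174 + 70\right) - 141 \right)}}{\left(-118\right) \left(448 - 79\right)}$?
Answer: $- \frac{103}{43542} \approx -0.0023655$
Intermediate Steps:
$\frac{b{\left(\left(174 + 70\right) - 141 \right)}}{\left(-118\right) \left(448 - 79\right)} = \frac{\left(174 + 70\right) - 141}{\left(-118\right) \left(448 - 79\right)} = \frac{244 - 141}{\left(-118\right) 369} = \frac{103}{-43542} = 103 \left(- \frac{1}{43542}\right) = - \frac{103}{43542}$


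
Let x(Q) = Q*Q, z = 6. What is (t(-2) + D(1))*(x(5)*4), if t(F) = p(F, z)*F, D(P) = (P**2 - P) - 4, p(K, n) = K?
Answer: 0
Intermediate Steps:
x(Q) = Q**2
D(P) = -4 + P**2 - P
t(F) = F**2 (t(F) = F*F = F**2)
(t(-2) + D(1))*(x(5)*4) = ((-2)**2 + (-4 + 1**2 - 1*1))*(5**2*4) = (4 + (-4 + 1 - 1))*(25*4) = (4 - 4)*100 = 0*100 = 0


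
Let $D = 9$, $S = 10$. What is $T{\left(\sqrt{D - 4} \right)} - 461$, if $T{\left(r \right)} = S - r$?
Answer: $-451 - \sqrt{5} \approx -453.24$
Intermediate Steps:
$T{\left(r \right)} = 10 - r$
$T{\left(\sqrt{D - 4} \right)} - 461 = \left(10 - \sqrt{9 - 4}\right) - 461 = \left(10 - \sqrt{5}\right) - 461 = -451 - \sqrt{5}$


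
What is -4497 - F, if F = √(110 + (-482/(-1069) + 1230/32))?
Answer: -4497 - √2722301503/4276 ≈ -4509.2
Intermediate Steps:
F = √2722301503/4276 (F = √(110 + (-482*(-1/1069) + 1230*(1/32))) = √(110 + (482/1069 + 615/16)) = √(110 + 665147/17104) = √(2546587/17104) = √2722301503/4276 ≈ 12.202)
-4497 - F = -4497 - √2722301503/4276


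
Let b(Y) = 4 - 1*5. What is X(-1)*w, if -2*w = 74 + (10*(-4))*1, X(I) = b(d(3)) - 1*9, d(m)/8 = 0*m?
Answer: 170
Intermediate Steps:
d(m) = 0 (d(m) = 8*(0*m) = 8*0 = 0)
b(Y) = -1 (b(Y) = 4 - 5 = -1)
X(I) = -10 (X(I) = -1 - 1*9 = -1 - 9 = -10)
w = -17 (w = -(74 + (10*(-4))*1)/2 = -(74 - 40*1)/2 = -(74 - 40)/2 = -1/2*34 = -17)
X(-1)*w = -10*(-17) = 170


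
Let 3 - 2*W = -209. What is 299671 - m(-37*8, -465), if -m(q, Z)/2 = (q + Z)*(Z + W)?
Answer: 846069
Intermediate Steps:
W = 106 (W = 3/2 - 1/2*(-209) = 3/2 + 209/2 = 106)
m(q, Z) = -2*(106 + Z)*(Z + q) (m(q, Z) = -2*(q + Z)*(Z + 106) = -2*(Z + q)*(106 + Z) = -2*(106 + Z)*(Z + q))
299671 - m(-37*8, -465) = 299671 - (-212*(-465) - (-7844)*8 - 2*(-465)**2 - 2*(-465)*(-37*8)) = 299671 - (98580 - 212*(-296) - 2*216225 - 2*(-465)*(-296)) = 299671 - (98580 + 62752 - 432450 - 275280) = 299671 - 1*(-546398) = 299671 + 546398 = 846069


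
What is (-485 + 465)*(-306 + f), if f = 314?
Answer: -160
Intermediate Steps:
(-485 + 465)*(-306 + f) = (-485 + 465)*(-306 + 314) = -20*8 = -160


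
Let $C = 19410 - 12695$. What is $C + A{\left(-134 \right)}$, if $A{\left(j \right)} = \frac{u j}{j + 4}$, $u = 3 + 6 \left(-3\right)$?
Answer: $\frac{87094}{13} \approx 6699.5$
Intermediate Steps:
$u = -15$ ($u = 3 - 18 = -15$)
$C = 6715$ ($C = 19410 - 12695 = 6715$)
$A{\left(j \right)} = - \frac{15 j}{4 + j}$ ($A{\left(j \right)} = \frac{\left(-15\right) j}{j + 4} = \frac{\left(-15\right) j}{4 + j} = - \frac{15 j}{4 + j}$)
$C + A{\left(-134 \right)} = 6715 - - \frac{2010}{4 - 134} = 6715 - - \frac{2010}{-130} = 6715 - \left(-2010\right) \left(- \frac{1}{130}\right) = 6715 - \frac{201}{13} = \frac{87094}{13}$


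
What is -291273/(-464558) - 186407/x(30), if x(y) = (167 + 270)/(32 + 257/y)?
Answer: -26346140952743/1522588845 ≈ -17304.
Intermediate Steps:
x(y) = 437/(32 + 257/y)
-291273/(-464558) - 186407/x(30) = -291273/(-464558) - 186407/(437*30/(257 + 32*30)) = -291273*(-1/464558) - 186407/(437*30/(257 + 960)) = 291273/464558 - 186407/(437*30/1217) = 291273/464558 - 186407/(437*30*(1/1217)) = 291273/464558 - 186407/13110/1217 = 291273/464558 - 186407*1217/13110 = 291273/464558 - 226857319/13110 = -26346140952743/1522588845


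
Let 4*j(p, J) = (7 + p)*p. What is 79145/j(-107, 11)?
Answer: 15829/535 ≈ 29.587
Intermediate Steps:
j(p, J) = p*(7 + p)/4 (j(p, J) = ((7 + p)*p)/4 = (p*(7 + p))/4 = p*(7 + p)/4)
79145/j(-107, 11) = 79145/(((1/4)*(-107)*(7 - 107))) = 79145/(((1/4)*(-107)*(-100))) = 79145/2675 = 79145*(1/2675) = 15829/535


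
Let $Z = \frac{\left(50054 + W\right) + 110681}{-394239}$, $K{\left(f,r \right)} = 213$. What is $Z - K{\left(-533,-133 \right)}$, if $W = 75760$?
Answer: $- \frac{84209402}{394239} \approx -213.6$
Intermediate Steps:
$Z = - \frac{236495}{394239}$ ($Z = \frac{\left(50054 + 75760\right) + 110681}{-394239} = \left(125814 + 110681\right) \left(- \frac{1}{394239}\right) = 236495 \left(- \frac{1}{394239}\right) = - \frac{236495}{394239} \approx -0.59988$)
$Z - K{\left(-533,-133 \right)} = - \frac{236495}{394239} - 213 = - \frac{84209402}{394239}$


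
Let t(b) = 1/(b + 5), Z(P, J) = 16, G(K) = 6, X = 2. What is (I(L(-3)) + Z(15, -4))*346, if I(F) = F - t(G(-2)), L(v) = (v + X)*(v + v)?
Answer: 83386/11 ≈ 7580.5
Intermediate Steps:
L(v) = 2*v*(2 + v) (L(v) = (v + 2)*(v + v) = (2 + v)*(2*v) = 2*v*(2 + v))
t(b) = 1/(5 + b)
I(F) = -1/11 + F (I(F) = F - 1/(5 + 6) = F - 1/11 = -1/11 + F)
(I(L(-3)) + Z(15, -4))*346 = ((-1/11 + 2*(-3)*(2 - 3)) + 16)*346 = ((-1/11 + 2*(-3)*(-1)) + 16)*346 = ((-1/11 + 6) + 16)*346 = (65/11 + 16)*346 = (241/11)*346 = 83386/11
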